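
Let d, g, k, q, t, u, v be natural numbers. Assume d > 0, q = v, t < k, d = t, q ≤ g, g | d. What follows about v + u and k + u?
v + u < k + u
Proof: From q = v and q ≤ g, v ≤ g. g | d and d > 0, therefore g ≤ d. d = t, so g ≤ t. v ≤ g, so v ≤ t. Since t < k, v < k. Then v + u < k + u.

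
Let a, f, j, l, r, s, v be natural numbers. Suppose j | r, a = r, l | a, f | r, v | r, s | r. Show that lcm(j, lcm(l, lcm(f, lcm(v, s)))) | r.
a = r and l | a, thus l | r. Since v | r and s | r, lcm(v, s) | r. f | r, so lcm(f, lcm(v, s)) | r. Since l | r, lcm(l, lcm(f, lcm(v, s))) | r. Since j | r, lcm(j, lcm(l, lcm(f, lcm(v, s)))) | r.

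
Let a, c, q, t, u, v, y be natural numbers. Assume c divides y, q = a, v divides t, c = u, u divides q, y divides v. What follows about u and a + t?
u divides a + t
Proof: q = a and u divides q, therefore u divides a. Since c = u and c divides y, u divides y. From y divides v, u divides v. Since v divides t, u divides t. Since u divides a, u divides a + t.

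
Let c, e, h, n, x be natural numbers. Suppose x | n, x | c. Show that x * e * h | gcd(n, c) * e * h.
From x | n and x | c, x | gcd(n, c). Then x * e | gcd(n, c) * e. Then x * e * h | gcd(n, c) * e * h.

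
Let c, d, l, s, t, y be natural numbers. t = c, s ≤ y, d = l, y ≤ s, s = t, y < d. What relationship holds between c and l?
c < l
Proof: Because y ≤ s and s ≤ y, y = s. Since s = t, y = t. t = c, so y = c. Since d = l and y < d, y < l. Because y = c, c < l.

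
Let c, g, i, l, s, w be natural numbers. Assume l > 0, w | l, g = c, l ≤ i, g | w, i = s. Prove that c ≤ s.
g = c and g | w, so c | w. Since w | l, c | l. l > 0, so c ≤ l. Since i = s and l ≤ i, l ≤ s. Since c ≤ l, c ≤ s.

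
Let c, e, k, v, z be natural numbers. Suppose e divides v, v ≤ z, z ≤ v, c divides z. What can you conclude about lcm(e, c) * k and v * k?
lcm(e, c) * k divides v * k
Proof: z ≤ v and v ≤ z, therefore z = v. Since c divides z, c divides v. Since e divides v, lcm(e, c) divides v. Then lcm(e, c) * k divides v * k.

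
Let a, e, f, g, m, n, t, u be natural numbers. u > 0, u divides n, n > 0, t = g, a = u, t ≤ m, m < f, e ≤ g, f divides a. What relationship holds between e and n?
e < n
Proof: t ≤ m and m < f, so t < f. Since t = g, g < f. a = u and f divides a, thus f divides u. Since u > 0, f ≤ u. u divides n and n > 0, thus u ≤ n. f ≤ u, so f ≤ n. g < f, so g < n. e ≤ g, so e < n.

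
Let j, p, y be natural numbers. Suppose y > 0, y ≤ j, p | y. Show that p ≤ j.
p | y and y > 0, so p ≤ y. Since y ≤ j, p ≤ j.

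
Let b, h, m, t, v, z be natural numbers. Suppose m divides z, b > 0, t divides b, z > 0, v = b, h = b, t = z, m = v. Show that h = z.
From m = v and v = b, m = b. m divides z, so b divides z. z > 0, so b ≤ z. t = z and t divides b, hence z divides b. b > 0, so z ≤ b. b ≤ z, so b = z. Because h = b, h = z.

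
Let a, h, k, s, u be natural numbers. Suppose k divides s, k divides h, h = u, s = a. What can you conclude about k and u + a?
k divides u + a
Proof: Because h = u and k divides h, k divides u. Because s = a and k divides s, k divides a. Since k divides u, k divides u + a.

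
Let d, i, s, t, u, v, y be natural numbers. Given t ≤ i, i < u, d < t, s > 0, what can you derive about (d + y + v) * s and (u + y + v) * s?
(d + y + v) * s < (u + y + v) * s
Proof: d < t and t ≤ i, hence d < i. Because i < u, d < u. Then d + y < u + y. Then d + y + v < u + y + v. s > 0, so (d + y + v) * s < (u + y + v) * s.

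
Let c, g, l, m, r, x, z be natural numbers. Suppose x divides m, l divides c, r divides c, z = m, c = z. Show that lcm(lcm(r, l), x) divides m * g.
c = z and z = m, so c = m. Because r divides c and l divides c, lcm(r, l) divides c. c = m, so lcm(r, l) divides m. x divides m, so lcm(lcm(r, l), x) divides m. Then lcm(lcm(r, l), x) divides m * g.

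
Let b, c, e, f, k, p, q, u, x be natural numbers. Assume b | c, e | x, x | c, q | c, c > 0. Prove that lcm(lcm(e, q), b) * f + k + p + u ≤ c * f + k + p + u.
e | x and x | c, thus e | c. Since q | c, lcm(e, q) | c. Since b | c, lcm(lcm(e, q), b) | c. c > 0, so lcm(lcm(e, q), b) ≤ c. Then lcm(lcm(e, q), b) * f ≤ c * f. Then lcm(lcm(e, q), b) * f + k ≤ c * f + k. Then lcm(lcm(e, q), b) * f + k + p ≤ c * f + k + p. Then lcm(lcm(e, q), b) * f + k + p + u ≤ c * f + k + p + u.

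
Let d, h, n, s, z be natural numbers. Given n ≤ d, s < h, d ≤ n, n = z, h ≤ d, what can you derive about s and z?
s < z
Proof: Since d ≤ n and n ≤ d, d = n. Since n = z, d = z. s < h and h ≤ d, therefore s < d. Since d = z, s < z.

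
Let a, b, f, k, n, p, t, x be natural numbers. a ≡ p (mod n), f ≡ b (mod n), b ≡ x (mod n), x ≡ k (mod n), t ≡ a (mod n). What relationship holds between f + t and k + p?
f + t ≡ k + p (mod n)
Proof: Since f ≡ b (mod n) and b ≡ x (mod n), f ≡ x (mod n). Since x ≡ k (mod n), f ≡ k (mod n). Because t ≡ a (mod n) and a ≡ p (mod n), t ≡ p (mod n). Since f ≡ k (mod n), by adding congruences, f + t ≡ k + p (mod n).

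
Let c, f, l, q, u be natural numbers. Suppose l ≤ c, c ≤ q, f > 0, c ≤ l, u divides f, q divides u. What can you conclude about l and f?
l ≤ f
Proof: From c ≤ l and l ≤ c, c = l. q divides u and u divides f, hence q divides f. f > 0, so q ≤ f. Since c ≤ q, c ≤ f. From c = l, l ≤ f.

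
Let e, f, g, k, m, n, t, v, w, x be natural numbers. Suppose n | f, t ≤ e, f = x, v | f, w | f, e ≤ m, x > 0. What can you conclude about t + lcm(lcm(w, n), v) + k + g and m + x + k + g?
t + lcm(lcm(w, n), v) + k + g ≤ m + x + k + g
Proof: t ≤ e and e ≤ m, so t ≤ m. w | f and n | f, thus lcm(w, n) | f. Since v | f, lcm(lcm(w, n), v) | f. Since f = x, lcm(lcm(w, n), v) | x. x > 0, so lcm(lcm(w, n), v) ≤ x. t ≤ m, so t + lcm(lcm(w, n), v) ≤ m + x. Then t + lcm(lcm(w, n), v) + k ≤ m + x + k. Then t + lcm(lcm(w, n), v) + k + g ≤ m + x + k + g.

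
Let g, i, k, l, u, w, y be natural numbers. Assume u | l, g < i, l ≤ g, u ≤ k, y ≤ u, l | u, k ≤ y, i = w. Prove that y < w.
Since l | u and u | l, l = u. From u ≤ k and k ≤ y, u ≤ y. Since y ≤ u, u = y. Since l = u, l = y. l ≤ g and g < i, so l < i. Since i = w, l < w. Since l = y, y < w.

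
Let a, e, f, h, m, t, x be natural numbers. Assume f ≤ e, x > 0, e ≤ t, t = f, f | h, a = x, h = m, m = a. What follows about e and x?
e ≤ x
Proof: t = f and e ≤ t, thus e ≤ f. Since f ≤ e, f = e. Since m = a and a = x, m = x. h = m and f | h, therefore f | m. Since m = x, f | x. Since x > 0, f ≤ x. Since f = e, e ≤ x.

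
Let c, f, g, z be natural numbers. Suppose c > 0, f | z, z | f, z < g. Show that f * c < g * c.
Since z | f and f | z, z = f. z < g, so f < g. Since c > 0, f * c < g * c.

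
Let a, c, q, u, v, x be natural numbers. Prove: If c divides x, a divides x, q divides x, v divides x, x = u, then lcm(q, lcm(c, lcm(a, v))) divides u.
From a divides x and v divides x, lcm(a, v) divides x. Because c divides x, lcm(c, lcm(a, v)) divides x. q divides x, so lcm(q, lcm(c, lcm(a, v))) divides x. x = u, so lcm(q, lcm(c, lcm(a, v))) divides u.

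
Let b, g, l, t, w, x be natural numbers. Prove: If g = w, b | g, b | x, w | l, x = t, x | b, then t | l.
b | x and x | b, hence b = x. x = t, so b = t. g = w and b | g, hence b | w. w | l, so b | l. b = t, so t | l.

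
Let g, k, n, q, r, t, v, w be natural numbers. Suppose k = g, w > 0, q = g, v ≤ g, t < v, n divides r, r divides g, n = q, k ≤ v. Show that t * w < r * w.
k = g and k ≤ v, so g ≤ v. Since v ≤ g, v = g. From n = q and q = g, n = g. Since n divides r, g divides r. From r divides g, g = r. Since v = g, v = r. t < v, so t < r. Since w > 0, by multiplying by a positive, t * w < r * w.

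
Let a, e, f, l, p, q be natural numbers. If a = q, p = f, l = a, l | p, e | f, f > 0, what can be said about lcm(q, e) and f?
lcm(q, e) ≤ f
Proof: From l = a and l | p, a | p. p = f, so a | f. a = q, so q | f. Since e | f, lcm(q, e) | f. f > 0, so lcm(q, e) ≤ f.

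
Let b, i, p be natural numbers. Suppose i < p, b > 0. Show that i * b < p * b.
Since i < p and b > 0, by multiplying by a positive, i * b < p * b.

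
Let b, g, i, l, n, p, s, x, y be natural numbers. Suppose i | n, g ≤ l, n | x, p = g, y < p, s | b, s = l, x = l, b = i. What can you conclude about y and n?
y < n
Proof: From s = l and s | b, l | b. b = i, so l | i. i | n, so l | n. x = l and n | x, thus n | l. Since l | n, l = n. p = g and y < p, hence y < g. Since g ≤ l, y < l. Since l = n, y < n.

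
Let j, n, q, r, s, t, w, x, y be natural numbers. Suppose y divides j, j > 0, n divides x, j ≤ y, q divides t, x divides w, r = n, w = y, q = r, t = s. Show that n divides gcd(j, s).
y divides j and j > 0, hence y ≤ j. From j ≤ y, y = j. From w = y and x divides w, x divides y. Since n divides x, n divides y. y = j, so n divides j. q = r and r = n, so q = n. Because t = s and q divides t, q divides s. q = n, so n divides s. n divides j, so n divides gcd(j, s).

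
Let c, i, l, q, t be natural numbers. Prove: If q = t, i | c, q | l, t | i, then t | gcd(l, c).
q = t and q | l, so t | l. t | i and i | c, therefore t | c. Since t | l, t | gcd(l, c).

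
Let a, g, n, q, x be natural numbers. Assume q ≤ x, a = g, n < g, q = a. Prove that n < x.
From q = a and q ≤ x, a ≤ x. a = g, so g ≤ x. Since n < g, n < x.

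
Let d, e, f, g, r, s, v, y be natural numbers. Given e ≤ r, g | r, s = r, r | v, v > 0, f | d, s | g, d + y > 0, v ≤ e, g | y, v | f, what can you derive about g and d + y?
g ≤ d + y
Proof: v ≤ e and e ≤ r, hence v ≤ r. r | v and v > 0, so r ≤ v. Since v ≤ r, v = r. Because s = r and s | g, r | g. Since g | r, r = g. Since v = r, v = g. From v | f and f | d, v | d. Since v = g, g | d. Because g | y, g | d + y. d + y > 0, so g ≤ d + y.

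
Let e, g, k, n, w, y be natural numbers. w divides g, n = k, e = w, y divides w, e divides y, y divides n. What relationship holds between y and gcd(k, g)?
y divides gcd(k, g)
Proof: From n = k and y divides n, y divides k. e = w and e divides y, thus w divides y. Because y divides w, w = y. Since w divides g, y divides g. Since y divides k, y divides gcd(k, g).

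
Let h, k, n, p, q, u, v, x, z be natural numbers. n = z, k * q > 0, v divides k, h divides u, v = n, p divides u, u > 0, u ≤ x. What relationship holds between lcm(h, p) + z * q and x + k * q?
lcm(h, p) + z * q ≤ x + k * q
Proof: h divides u and p divides u, hence lcm(h, p) divides u. Since u > 0, lcm(h, p) ≤ u. Since u ≤ x, lcm(h, p) ≤ x. From v = n and v divides k, n divides k. n = z, so z divides k. Then z * q divides k * q. Because k * q > 0, z * q ≤ k * q. lcm(h, p) ≤ x, so lcm(h, p) + z * q ≤ x + k * q.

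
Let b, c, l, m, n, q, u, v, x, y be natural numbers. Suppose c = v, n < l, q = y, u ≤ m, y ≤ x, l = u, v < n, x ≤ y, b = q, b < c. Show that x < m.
Because b = q and q = y, b = y. From y ≤ x and x ≤ y, y = x. Since b = y, b = x. Since c = v and b < c, b < v. Since v < n, b < n. Since b = x, x < n. l = u and n < l, so n < u. From u ≤ m, n < m. Since x < n, x < m.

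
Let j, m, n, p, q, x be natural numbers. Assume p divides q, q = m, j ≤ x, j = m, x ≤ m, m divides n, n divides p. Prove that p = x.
Because j = m and j ≤ x, m ≤ x. x ≤ m, so x = m. m divides n and n divides p, thus m divides p. From q = m and p divides q, p divides m. From m divides p, m = p. Because x = m, x = p. Then p = x.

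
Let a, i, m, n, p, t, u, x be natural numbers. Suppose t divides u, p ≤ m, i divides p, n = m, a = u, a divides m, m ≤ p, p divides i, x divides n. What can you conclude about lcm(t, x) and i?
lcm(t, x) divides i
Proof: m ≤ p and p ≤ m, therefore m = p. p divides i and i divides p, so p = i. From m = p, m = i. a = u and a divides m, therefore u divides m. Since t divides u, t divides m. From n = m and x divides n, x divides m. t divides m, so lcm(t, x) divides m. m = i, so lcm(t, x) divides i.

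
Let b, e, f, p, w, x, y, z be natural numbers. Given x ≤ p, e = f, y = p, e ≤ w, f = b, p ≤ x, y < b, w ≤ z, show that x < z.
From p ≤ x and x ≤ p, p = x. e ≤ w and w ≤ z, therefore e ≤ z. Since e = f, f ≤ z. Because f = b, b ≤ z. y < b, so y < z. Since y = p, p < z. From p = x, x < z.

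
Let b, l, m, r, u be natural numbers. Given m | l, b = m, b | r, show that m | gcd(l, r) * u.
Because b = m and b | r, m | r. m | l, so m | gcd(l, r). Then m | gcd(l, r) * u.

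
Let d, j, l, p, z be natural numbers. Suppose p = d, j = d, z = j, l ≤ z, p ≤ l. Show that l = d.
Because z = j and j = d, z = d. From l ≤ z, l ≤ d. p = d and p ≤ l, hence d ≤ l. Since l ≤ d, l = d.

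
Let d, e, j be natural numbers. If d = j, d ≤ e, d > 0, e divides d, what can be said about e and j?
e = j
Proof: Since e divides d and d > 0, e ≤ d. d ≤ e, so e = d. From d = j, e = j.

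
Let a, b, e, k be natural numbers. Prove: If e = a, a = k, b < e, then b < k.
e = a and a = k, thus e = k. Since b < e, b < k.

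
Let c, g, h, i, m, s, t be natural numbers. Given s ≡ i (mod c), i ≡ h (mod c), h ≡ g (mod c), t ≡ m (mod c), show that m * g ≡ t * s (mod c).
s ≡ i (mod c) and i ≡ h (mod c), thus s ≡ h (mod c). From h ≡ g (mod c), s ≡ g (mod c). Since t ≡ m (mod c), t * s ≡ m * g (mod c). Then m * g ≡ t * s (mod c).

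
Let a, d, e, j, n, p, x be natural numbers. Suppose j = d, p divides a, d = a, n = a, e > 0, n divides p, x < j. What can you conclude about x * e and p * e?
x * e < p * e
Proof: Because j = d and d = a, j = a. Since n = a and n divides p, a divides p. Because p divides a, a = p. Since j = a, j = p. Since x < j, x < p. Combining with e > 0, by multiplying by a positive, x * e < p * e.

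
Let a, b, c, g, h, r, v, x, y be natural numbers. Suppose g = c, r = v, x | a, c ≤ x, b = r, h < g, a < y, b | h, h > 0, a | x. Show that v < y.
b = r and r = v, therefore b = v. b | h, so v | h. Since h > 0, v ≤ h. g = c and h < g, hence h < c. Because v ≤ h, v < c. a | x and x | a, thus a = x. Because a < y, x < y. Since c ≤ x, c < y. v < c, so v < y.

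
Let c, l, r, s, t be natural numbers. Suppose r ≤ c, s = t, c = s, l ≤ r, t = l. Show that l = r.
Since c = s and s = t, c = t. t = l, so c = l. Because r ≤ c, r ≤ l. l ≤ r, so l = r.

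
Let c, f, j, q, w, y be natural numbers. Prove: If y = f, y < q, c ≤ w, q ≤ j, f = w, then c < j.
Because y = f and f = w, y = w. Since y < q, w < q. q ≤ j, so w < j. Since c ≤ w, c < j.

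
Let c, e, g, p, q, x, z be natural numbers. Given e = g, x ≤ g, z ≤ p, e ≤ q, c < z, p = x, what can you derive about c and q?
c < q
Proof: p = x and z ≤ p, thus z ≤ x. c < z, so c < x. e = g and e ≤ q, therefore g ≤ q. Because x ≤ g, x ≤ q. Since c < x, c < q.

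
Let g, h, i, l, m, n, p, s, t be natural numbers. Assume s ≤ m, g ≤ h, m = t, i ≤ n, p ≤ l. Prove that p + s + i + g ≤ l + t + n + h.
m = t and s ≤ m, so s ≤ t. Since i ≤ n and g ≤ h, i + g ≤ n + h. Since s ≤ t, s + i + g ≤ t + n + h. Since p ≤ l, p + s + i + g ≤ l + t + n + h.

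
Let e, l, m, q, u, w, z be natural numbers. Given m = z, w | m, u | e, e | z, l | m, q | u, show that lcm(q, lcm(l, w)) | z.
Because q | u and u | e, q | e. e | z, so q | z. l | m and w | m, thus lcm(l, w) | m. m = z, so lcm(l, w) | z. q | z, so lcm(q, lcm(l, w)) | z.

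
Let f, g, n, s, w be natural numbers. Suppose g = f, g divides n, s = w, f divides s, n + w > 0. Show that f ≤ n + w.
g = f and g divides n, hence f divides n. From s = w and f divides s, f divides w. Since f divides n, f divides n + w. n + w > 0, so f ≤ n + w.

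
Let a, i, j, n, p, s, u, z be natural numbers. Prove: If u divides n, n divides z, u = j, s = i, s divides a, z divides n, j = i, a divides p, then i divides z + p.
u = j and j = i, thus u = i. n divides z and z divides n, therefore n = z. Since u divides n, u divides z. Since u = i, i divides z. s divides a and a divides p, so s divides p. Since s = i, i divides p. Since i divides z, i divides z + p.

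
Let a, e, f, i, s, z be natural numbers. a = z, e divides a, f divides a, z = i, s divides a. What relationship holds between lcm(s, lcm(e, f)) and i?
lcm(s, lcm(e, f)) divides i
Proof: a = z and z = i, thus a = i. e divides a and f divides a, thus lcm(e, f) divides a. Since s divides a, lcm(s, lcm(e, f)) divides a. a = i, so lcm(s, lcm(e, f)) divides i.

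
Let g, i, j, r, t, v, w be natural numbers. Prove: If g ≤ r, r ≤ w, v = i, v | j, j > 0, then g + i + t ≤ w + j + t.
Because g ≤ r and r ≤ w, g ≤ w. Since v = i and v | j, i | j. Since j > 0, i ≤ j. Then i + t ≤ j + t. g ≤ w, so g + i + t ≤ w + j + t.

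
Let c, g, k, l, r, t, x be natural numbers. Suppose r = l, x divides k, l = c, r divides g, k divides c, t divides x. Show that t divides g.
Because t divides x and x divides k, t divides k. k divides c, so t divides c. r = l and l = c, therefore r = c. r divides g, so c divides g. t divides c, so t divides g.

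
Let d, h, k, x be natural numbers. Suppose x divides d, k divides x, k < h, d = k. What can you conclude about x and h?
x < h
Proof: From d = k and x divides d, x divides k. k divides x, so k = x. Since k < h, x < h.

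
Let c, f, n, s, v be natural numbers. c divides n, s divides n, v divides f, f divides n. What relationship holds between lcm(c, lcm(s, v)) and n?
lcm(c, lcm(s, v)) divides n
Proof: v divides f and f divides n, hence v divides n. Since s divides n, lcm(s, v) divides n. Since c divides n, lcm(c, lcm(s, v)) divides n.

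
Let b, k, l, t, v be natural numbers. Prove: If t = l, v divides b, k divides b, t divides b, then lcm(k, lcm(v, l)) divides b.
t = l and t divides b, so l divides b. v divides b, so lcm(v, l) divides b. Because k divides b, lcm(k, lcm(v, l)) divides b.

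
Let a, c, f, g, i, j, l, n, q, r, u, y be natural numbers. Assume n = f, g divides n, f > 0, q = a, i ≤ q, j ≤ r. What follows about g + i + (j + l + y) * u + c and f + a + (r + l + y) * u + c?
g + i + (j + l + y) * u + c ≤ f + a + (r + l + y) * u + c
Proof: From n = f and g divides n, g divides f. f > 0, so g ≤ f. Since q = a and i ≤ q, i ≤ a. g ≤ f, so g + i ≤ f + a. j ≤ r, thus j + l ≤ r + l. Then j + l + y ≤ r + l + y. By multiplying by a non-negative, (j + l + y) * u ≤ (r + l + y) * u. g + i ≤ f + a, so g + i + (j + l + y) * u ≤ f + a + (r + l + y) * u. Then g + i + (j + l + y) * u + c ≤ f + a + (r + l + y) * u + c.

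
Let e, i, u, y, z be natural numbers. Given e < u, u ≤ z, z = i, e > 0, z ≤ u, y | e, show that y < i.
From u ≤ z and z ≤ u, u = z. Since z = i, u = i. Because y | e and e > 0, y ≤ e. Since e < u, y < u. u = i, so y < i.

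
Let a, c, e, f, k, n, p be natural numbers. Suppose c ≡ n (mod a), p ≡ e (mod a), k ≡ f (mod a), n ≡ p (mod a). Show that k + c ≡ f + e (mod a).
c ≡ n (mod a) and n ≡ p (mod a), thus c ≡ p (mod a). Since p ≡ e (mod a), c ≡ e (mod a). From k ≡ f (mod a), k + c ≡ f + e (mod a).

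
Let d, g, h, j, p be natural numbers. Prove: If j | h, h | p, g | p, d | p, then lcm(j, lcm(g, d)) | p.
Since j | h and h | p, j | p. g | p and d | p, so lcm(g, d) | p. j | p, so lcm(j, lcm(g, d)) | p.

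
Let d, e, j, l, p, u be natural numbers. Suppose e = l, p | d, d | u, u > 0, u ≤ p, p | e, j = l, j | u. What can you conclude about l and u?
l = u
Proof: From p | d and d | u, p | u. u > 0, so p ≤ u. Since u ≤ p, p = u. Since p | e, u | e. e = l, so u | l. Because j = l and j | u, l | u. u | l, so u = l. Then l = u.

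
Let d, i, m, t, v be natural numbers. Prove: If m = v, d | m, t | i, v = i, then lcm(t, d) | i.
m = v and d | m, therefore d | v. Since v = i, d | i. Since t | i, lcm(t, d) | i.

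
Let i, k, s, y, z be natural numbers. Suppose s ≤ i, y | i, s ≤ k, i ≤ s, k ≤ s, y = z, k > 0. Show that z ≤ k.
i ≤ s and s ≤ i, therefore i = s. Since s ≤ k and k ≤ s, s = k. Since i = s, i = k. y | i, so y | k. Since k > 0, y ≤ k. Since y = z, z ≤ k.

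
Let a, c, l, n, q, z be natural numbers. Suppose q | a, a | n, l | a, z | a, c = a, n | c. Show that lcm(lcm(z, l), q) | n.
c = a and n | c, therefore n | a. a | n, so a = n. z | a and l | a, therefore lcm(z, l) | a. Since q | a, lcm(lcm(z, l), q) | a. Since a = n, lcm(lcm(z, l), q) | n.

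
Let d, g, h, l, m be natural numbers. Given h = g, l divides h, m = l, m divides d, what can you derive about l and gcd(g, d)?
l divides gcd(g, d)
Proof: h = g and l divides h, hence l divides g. m = l and m divides d, hence l divides d. Since l divides g, l divides gcd(g, d).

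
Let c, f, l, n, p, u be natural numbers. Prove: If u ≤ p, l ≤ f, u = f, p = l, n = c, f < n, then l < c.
Because u = f and u ≤ p, f ≤ p. Since p = l, f ≤ l. Because l ≤ f, f = l. From f < n, l < n. Since n = c, l < c.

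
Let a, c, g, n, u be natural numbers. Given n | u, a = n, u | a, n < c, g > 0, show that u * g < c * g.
a = n and u | a, hence u | n. Because n | u, n = u. n < c, so u < c. g > 0, so u * g < c * g.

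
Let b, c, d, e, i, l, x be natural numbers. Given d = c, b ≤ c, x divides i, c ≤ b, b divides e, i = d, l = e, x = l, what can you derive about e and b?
e = b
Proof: From c ≤ b and b ≤ c, c = b. d = c, so d = b. Since x = l and l = e, x = e. i = d and x divides i, thus x divides d. x = e, so e divides d. d = b, so e divides b. Since b divides e, e = b.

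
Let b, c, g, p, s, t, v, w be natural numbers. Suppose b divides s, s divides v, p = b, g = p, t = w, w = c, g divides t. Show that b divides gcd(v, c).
b divides s and s divides v, so b divides v. t = w and w = c, so t = c. g divides t, so g divides c. Since g = p, p divides c. Because p = b, b divides c. b divides v, so b divides gcd(v, c).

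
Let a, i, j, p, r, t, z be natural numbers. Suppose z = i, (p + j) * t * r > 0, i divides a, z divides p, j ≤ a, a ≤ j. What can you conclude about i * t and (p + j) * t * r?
i * t ≤ (p + j) * t * r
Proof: Because z = i and z divides p, i divides p. a ≤ j and j ≤ a, therefore a = j. i divides a, so i divides j. Since i divides p, i divides p + j. Then i * t divides (p + j) * t. Then i * t divides (p + j) * t * r. (p + j) * t * r > 0, so i * t ≤ (p + j) * t * r.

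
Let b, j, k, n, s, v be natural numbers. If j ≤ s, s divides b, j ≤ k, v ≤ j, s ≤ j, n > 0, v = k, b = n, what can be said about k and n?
k ≤ n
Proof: v = k and v ≤ j, hence k ≤ j. j ≤ k, so j = k. s ≤ j and j ≤ s, thus s = j. From s divides b, j divides b. Since b = n, j divides n. j = k, so k divides n. Since n > 0, k ≤ n.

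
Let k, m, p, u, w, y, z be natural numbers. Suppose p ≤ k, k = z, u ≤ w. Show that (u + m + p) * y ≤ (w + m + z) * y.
u ≤ w, therefore u + m ≤ w + m. k = z and p ≤ k, therefore p ≤ z. Since u + m ≤ w + m, u + m + p ≤ w + m + z. By multiplying by a non-negative, (u + m + p) * y ≤ (w + m + z) * y.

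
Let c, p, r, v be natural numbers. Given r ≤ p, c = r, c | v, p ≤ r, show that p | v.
r ≤ p and p ≤ r, hence r = p. c = r, so c = p. From c | v, p | v.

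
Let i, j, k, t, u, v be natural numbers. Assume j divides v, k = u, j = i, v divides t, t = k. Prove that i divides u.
j = i and j divides v, thus i divides v. t = k and v divides t, hence v divides k. Since k = u, v divides u. i divides v, so i divides u.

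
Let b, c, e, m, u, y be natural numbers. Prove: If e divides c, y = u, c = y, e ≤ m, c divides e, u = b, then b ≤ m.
Because e divides c and c divides e, e = c. Since c = y, e = y. Since y = u, e = u. Since u = b, e = b. e ≤ m, so b ≤ m.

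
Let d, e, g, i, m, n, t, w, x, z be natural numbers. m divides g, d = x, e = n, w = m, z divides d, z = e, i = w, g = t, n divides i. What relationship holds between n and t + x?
n divides t + x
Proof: i = w and w = m, therefore i = m. Since n divides i, n divides m. g = t and m divides g, hence m divides t. Since n divides m, n divides t. Since d = x and z divides d, z divides x. z = e, so e divides x. Since e = n, n divides x. Since n divides t, n divides t + x.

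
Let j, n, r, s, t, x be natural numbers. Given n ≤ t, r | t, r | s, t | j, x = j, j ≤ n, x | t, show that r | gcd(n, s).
x = j and x | t, so j | t. t | j, so j = t. Since j ≤ n, t ≤ n. Since n ≤ t, t = n. Since r | t, r | n. r | s, so r | gcd(n, s).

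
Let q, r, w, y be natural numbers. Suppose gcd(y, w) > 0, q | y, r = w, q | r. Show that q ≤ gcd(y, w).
r = w and q | r, so q | w. Since q | y, q | gcd(y, w). Since gcd(y, w) > 0, q ≤ gcd(y, w).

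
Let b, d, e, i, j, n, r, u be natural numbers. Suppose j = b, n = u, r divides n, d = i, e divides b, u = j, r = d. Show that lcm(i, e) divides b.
Since u = j and j = b, u = b. From n = u and r divides n, r divides u. r = d, so d divides u. Since d = i, i divides u. Since u = b, i divides b. Since e divides b, lcm(i, e) divides b.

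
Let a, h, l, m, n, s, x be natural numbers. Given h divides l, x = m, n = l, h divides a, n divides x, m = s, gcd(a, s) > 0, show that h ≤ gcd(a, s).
x = m and m = s, so x = s. Since n = l and n divides x, l divides x. From h divides l, h divides x. x = s, so h divides s. h divides a, so h divides gcd(a, s). gcd(a, s) > 0, so h ≤ gcd(a, s).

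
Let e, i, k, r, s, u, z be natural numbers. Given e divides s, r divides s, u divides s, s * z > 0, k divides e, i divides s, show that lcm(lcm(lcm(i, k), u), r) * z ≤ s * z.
Because k divides e and e divides s, k divides s. i divides s, so lcm(i, k) divides s. u divides s, so lcm(lcm(i, k), u) divides s. r divides s, so lcm(lcm(lcm(i, k), u), r) divides s. Then lcm(lcm(lcm(i, k), u), r) * z divides s * z. s * z > 0, so lcm(lcm(lcm(i, k), u), r) * z ≤ s * z.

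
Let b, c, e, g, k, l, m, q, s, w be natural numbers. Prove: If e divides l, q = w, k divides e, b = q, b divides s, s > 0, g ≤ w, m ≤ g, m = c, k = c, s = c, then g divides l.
m = c and m ≤ g, therefore c ≤ g. b = q and q = w, hence b = w. Because b divides s and s > 0, b ≤ s. s = c, so b ≤ c. Since b = w, w ≤ c. g ≤ w, so g ≤ c. From c ≤ g, c = g. Because k divides e and e divides l, k divides l. Because k = c, c divides l. c = g, so g divides l.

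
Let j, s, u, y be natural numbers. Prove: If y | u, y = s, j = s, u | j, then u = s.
j = s and u | j, thus u | s. Because y = s and y | u, s | u. From u | s, u = s.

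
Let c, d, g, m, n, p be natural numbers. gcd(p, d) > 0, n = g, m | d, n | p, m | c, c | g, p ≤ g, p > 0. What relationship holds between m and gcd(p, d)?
m ≤ gcd(p, d)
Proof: n = g and n | p, thus g | p. Since p > 0, g ≤ p. p ≤ g, so g = p. Because m | c and c | g, m | g. Since g = p, m | p. Since m | d, m | gcd(p, d). gcd(p, d) > 0, so m ≤ gcd(p, d).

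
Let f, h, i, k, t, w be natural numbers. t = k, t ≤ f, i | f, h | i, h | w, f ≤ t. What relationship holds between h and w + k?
h | w + k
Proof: Because f ≤ t and t ≤ f, f = t. Because h | i and i | f, h | f. Since f = t, h | t. Since t = k, h | k. From h | w, h | w + k.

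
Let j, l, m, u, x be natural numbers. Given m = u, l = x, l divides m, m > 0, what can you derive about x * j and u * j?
x * j ≤ u * j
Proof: Because l = x and l divides m, x divides m. Since m > 0, x ≤ m. Since m = u, x ≤ u. By multiplying by a non-negative, x * j ≤ u * j.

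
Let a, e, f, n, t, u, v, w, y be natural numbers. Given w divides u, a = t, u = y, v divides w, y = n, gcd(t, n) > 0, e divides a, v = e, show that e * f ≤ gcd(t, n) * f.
Since a = t and e divides a, e divides t. v = e and v divides w, so e divides w. u = y and w divides u, hence w divides y. y = n, so w divides n. Since e divides w, e divides n. e divides t, so e divides gcd(t, n). Because gcd(t, n) > 0, e ≤ gcd(t, n). By multiplying by a non-negative, e * f ≤ gcd(t, n) * f.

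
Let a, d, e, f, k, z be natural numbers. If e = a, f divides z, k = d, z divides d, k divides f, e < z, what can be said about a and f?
a < f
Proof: k = d and k divides f, thus d divides f. z divides d, so z divides f. Because f divides z, z = f. e = a and e < z, therefore a < z. z = f, so a < f.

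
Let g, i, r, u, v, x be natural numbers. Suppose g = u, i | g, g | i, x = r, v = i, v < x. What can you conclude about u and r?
u < r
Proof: Since i | g and g | i, i = g. Since g = u, i = u. From v = i and v < x, i < x. Since x = r, i < r. i = u, so u < r.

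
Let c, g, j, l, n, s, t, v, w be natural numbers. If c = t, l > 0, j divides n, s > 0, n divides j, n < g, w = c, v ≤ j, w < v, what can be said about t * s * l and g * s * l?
t * s * l < g * s * l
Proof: w = c and c = t, therefore w = t. Since n divides j and j divides n, n = j. From n < g, j < g. From v ≤ j, v < g. w < v, so w < g. w = t, so t < g. Because s > 0, by multiplying by a positive, t * s < g * s. Since l > 0, by multiplying by a positive, t * s * l < g * s * l.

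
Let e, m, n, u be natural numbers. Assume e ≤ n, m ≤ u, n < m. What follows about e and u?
e < u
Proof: From e ≤ n and n < m, e < m. m ≤ u, so e < u.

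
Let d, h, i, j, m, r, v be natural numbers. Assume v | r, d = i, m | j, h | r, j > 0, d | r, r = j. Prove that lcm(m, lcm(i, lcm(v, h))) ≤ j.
d = i and d | r, thus i | r. v | r and h | r, thus lcm(v, h) | r. Since i | r, lcm(i, lcm(v, h)) | r. r = j, so lcm(i, lcm(v, h)) | j. m | j, so lcm(m, lcm(i, lcm(v, h))) | j. Since j > 0, lcm(m, lcm(i, lcm(v, h))) ≤ j.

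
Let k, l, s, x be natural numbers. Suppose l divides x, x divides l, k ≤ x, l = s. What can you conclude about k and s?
k ≤ s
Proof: x divides l and l divides x, therefore x = l. l = s, so x = s. k ≤ x, so k ≤ s.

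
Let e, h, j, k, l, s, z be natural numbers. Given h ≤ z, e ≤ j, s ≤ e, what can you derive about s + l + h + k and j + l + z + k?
s + l + h + k ≤ j + l + z + k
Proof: s ≤ e and e ≤ j, therefore s ≤ j. Then s + l ≤ j + l. Since h ≤ z, s + l + h ≤ j + l + z. Then s + l + h + k ≤ j + l + z + k.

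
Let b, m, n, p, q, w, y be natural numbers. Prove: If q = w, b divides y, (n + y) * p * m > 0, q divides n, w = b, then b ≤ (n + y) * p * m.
q = w and w = b, so q = b. q divides n, so b divides n. b divides y, so b divides n + y. Then b divides (n + y) * p. Then b divides (n + y) * p * m. From (n + y) * p * m > 0, b ≤ (n + y) * p * m.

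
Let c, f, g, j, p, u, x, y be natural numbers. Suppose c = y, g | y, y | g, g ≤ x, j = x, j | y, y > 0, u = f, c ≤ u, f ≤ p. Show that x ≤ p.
g | y and y | g, thus g = y. Since g ≤ x, y ≤ x. j = x and j | y, thus x | y. Since y > 0, x ≤ y. Since y ≤ x, y = x. Since c = y, c = x. u = f and c ≤ u, hence c ≤ f. f ≤ p, so c ≤ p. Since c = x, x ≤ p.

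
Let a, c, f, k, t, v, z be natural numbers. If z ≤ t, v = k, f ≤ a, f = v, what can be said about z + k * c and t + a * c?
z + k * c ≤ t + a * c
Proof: f = v and v = k, therefore f = k. f ≤ a, so k ≤ a. By multiplying by a non-negative, k * c ≤ a * c. z ≤ t, so z + k * c ≤ t + a * c.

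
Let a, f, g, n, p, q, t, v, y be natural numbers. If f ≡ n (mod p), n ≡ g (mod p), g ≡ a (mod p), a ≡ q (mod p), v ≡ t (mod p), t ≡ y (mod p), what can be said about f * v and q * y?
f * v ≡ q * y (mod p)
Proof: From f ≡ n (mod p) and n ≡ g (mod p), f ≡ g (mod p). From g ≡ a (mod p), f ≡ a (mod p). Because a ≡ q (mod p), f ≡ q (mod p). From v ≡ t (mod p) and t ≡ y (mod p), v ≡ y (mod p). Since f ≡ q (mod p), by multiplying congruences, f * v ≡ q * y (mod p).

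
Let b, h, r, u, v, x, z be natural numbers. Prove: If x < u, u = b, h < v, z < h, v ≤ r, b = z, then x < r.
u = b and b = z, hence u = z. Because x < u, x < z. Since z < h and h < v, z < v. From v ≤ r, z < r. Since x < z, x < r.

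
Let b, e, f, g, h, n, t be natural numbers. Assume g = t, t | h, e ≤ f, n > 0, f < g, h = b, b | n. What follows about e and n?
e < n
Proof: g = t and f < g, so f < t. From h = b and t | h, t | b. b | n, so t | n. From n > 0, t ≤ n. From f < t, f < n. e ≤ f, so e < n.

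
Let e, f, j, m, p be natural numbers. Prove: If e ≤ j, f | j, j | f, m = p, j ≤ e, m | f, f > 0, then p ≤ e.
f | j and j | f, so f = j. j ≤ e and e ≤ j, so j = e. f = j, so f = e. From m | f and f > 0, m ≤ f. m = p, so p ≤ f. Since f = e, p ≤ e.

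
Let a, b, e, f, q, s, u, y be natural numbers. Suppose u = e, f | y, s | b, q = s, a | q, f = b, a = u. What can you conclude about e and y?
e | y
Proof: q = s and a | q, so a | s. From s | b, a | b. a = u, so u | b. Since u = e, e | b. Because f = b and f | y, b | y. Since e | b, e | y.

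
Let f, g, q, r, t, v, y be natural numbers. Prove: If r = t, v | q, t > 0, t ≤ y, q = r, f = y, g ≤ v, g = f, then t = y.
From g = f and f = y, g = y. q = r and r = t, hence q = t. Since v | q, v | t. Since t > 0, v ≤ t. Since g ≤ v, g ≤ t. g = y, so y ≤ t. t ≤ y, so t = y.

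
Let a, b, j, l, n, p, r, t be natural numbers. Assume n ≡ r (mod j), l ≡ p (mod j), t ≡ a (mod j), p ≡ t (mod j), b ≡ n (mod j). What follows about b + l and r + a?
b + l ≡ r + a (mod j)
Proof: Because b ≡ n (mod j) and n ≡ r (mod j), b ≡ r (mod j). From l ≡ p (mod j) and p ≡ t (mod j), l ≡ t (mod j). t ≡ a (mod j), so l ≡ a (mod j). From b ≡ r (mod j), by adding congruences, b + l ≡ r + a (mod j).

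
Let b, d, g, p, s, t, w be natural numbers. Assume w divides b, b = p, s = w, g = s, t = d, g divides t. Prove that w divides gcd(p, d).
Since b = p and w divides b, w divides p. From t = d and g divides t, g divides d. g = s, so s divides d. s = w, so w divides d. Since w divides p, w divides gcd(p, d).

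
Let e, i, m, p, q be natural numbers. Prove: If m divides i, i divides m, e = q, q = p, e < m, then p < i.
m divides i and i divides m, thus m = i. Because e = q and q = p, e = p. e < m, so p < m. Since m = i, p < i.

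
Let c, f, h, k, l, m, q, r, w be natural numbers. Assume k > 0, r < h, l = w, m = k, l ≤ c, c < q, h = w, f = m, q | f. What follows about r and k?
r < k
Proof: From h = w and r < h, r < w. l ≤ c and c < q, hence l < q. Since f = m and m = k, f = k. q | f, so q | k. Since k > 0, q ≤ k. Since l < q, l < k. Since l = w, w < k. Since r < w, r < k.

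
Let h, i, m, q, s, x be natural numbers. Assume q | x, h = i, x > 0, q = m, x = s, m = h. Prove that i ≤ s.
Because q = m and m = h, q = h. Since q | x, h | x. Since x > 0, h ≤ x. x = s, so h ≤ s. Since h = i, i ≤ s.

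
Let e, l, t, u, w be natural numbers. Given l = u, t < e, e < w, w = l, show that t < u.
Because w = l and l = u, w = u. Because t < e and e < w, t < w. w = u, so t < u.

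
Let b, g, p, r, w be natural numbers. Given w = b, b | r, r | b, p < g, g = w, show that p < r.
b | r and r | b, so b = r. w = b, so w = r. Since g = w and p < g, p < w. w = r, so p < r.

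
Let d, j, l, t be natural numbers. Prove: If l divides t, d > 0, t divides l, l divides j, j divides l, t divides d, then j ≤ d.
Because l divides j and j divides l, l = j. t divides l and l divides t, hence t = l. t divides d, so l divides d. d > 0, so l ≤ d. l = j, so j ≤ d.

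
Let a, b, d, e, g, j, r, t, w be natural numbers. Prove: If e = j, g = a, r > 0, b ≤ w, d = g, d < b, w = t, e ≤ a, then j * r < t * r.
From e = j and e ≤ a, j ≤ a. d = g and g = a, thus d = a. Because d < b, a < b. b ≤ w, so a < w. w = t, so a < t. j ≤ a, so j < t. Since r > 0, by multiplying by a positive, j * r < t * r.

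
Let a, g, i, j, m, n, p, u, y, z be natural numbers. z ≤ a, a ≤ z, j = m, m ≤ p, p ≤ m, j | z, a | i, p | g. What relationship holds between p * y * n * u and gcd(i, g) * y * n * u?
p * y * n * u | gcd(i, g) * y * n * u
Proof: z ≤ a and a ≤ z, so z = a. m ≤ p and p ≤ m, thus m = p. Since j = m, j = p. j | z, so p | z. Since z = a, p | a. Because a | i, p | i. Since p | g, p | gcd(i, g). Then p * y | gcd(i, g) * y. Then p * y * n | gcd(i, g) * y * n. Then p * y * n * u | gcd(i, g) * y * n * u.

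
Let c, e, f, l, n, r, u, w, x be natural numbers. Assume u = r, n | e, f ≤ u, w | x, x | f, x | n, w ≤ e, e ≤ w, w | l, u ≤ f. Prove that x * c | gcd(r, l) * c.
f ≤ u and u ≤ f, hence f = u. Since u = r, f = r. x | f, so x | r. e ≤ w and w ≤ e, therefore e = w. Since x | n and n | e, x | e. Since e = w, x | w. w | x, so w = x. Since w | l, x | l. x | r, so x | gcd(r, l). Then x * c | gcd(r, l) * c.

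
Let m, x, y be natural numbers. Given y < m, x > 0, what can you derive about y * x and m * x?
y * x < m * x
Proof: y < m and x > 0. By multiplying by a positive, y * x < m * x.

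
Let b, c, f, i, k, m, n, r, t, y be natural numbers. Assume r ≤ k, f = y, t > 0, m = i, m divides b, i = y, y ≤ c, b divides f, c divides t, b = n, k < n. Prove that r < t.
Since r ≤ k and k < n, r < n. m = i and i = y, therefore m = y. Since m divides b, y divides b. f = y and b divides f, so b divides y. y divides b, so y = b. Since b = n, y = n. c divides t and t > 0, therefore c ≤ t. Since y ≤ c, y ≤ t. Since y = n, n ≤ t. Since r < n, r < t.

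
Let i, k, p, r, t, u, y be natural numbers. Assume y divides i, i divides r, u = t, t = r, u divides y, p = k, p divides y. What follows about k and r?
k divides r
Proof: Since y divides i and i divides r, y divides r. u = t and t = r, hence u = r. Since u divides y, r divides y. y divides r, so y = r. p = k and p divides y, so k divides y. y = r, so k divides r.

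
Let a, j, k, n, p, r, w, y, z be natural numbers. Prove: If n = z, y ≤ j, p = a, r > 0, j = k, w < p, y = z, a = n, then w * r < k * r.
p = a and a = n, thus p = n. Since w < p, w < n. n = z, so w < z. y = z and y ≤ j, thus z ≤ j. Since w < z, w < j. Because j = k, w < k. Since r > 0, w * r < k * r.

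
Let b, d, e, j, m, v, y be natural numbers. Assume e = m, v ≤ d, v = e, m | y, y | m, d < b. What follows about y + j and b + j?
y + j < b + j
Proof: v = e and e = m, so v = m. m | y and y | m, thus m = y. v = m, so v = y. v ≤ d and d < b, hence v < b. Since v = y, y < b. Then y + j < b + j.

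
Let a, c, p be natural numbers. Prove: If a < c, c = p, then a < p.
From c = p and a < c, by substitution, a < p.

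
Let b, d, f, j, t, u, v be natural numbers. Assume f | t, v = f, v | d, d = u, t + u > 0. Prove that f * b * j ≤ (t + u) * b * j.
v = f and v | d, thus f | d. Since d = u, f | u. f | t, so f | t + u. Since t + u > 0, f ≤ t + u. Then f * b ≤ (t + u) * b. Then f * b * j ≤ (t + u) * b * j.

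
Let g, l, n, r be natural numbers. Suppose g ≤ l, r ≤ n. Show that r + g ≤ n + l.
r ≤ n and g ≤ l. By adding inequalities, r + g ≤ n + l.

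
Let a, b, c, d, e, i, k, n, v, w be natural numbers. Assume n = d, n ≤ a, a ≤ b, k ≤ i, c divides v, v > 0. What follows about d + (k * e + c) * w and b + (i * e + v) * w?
d + (k * e + c) * w ≤ b + (i * e + v) * w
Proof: Since n ≤ a and a ≤ b, n ≤ b. Because n = d, d ≤ b. Since k ≤ i, by multiplying by a non-negative, k * e ≤ i * e. c divides v and v > 0, hence c ≤ v. Since k * e ≤ i * e, k * e + c ≤ i * e + v. By multiplying by a non-negative, (k * e + c) * w ≤ (i * e + v) * w. Since d ≤ b, d + (k * e + c) * w ≤ b + (i * e + v) * w.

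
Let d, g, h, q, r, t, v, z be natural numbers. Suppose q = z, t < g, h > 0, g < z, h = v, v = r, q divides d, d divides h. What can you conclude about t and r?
t < r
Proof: h = v and v = r, therefore h = r. t < g and g < z, hence t < z. From q divides d and d divides h, q divides h. q = z, so z divides h. h > 0, so z ≤ h. t < z, so t < h. h = r, so t < r.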